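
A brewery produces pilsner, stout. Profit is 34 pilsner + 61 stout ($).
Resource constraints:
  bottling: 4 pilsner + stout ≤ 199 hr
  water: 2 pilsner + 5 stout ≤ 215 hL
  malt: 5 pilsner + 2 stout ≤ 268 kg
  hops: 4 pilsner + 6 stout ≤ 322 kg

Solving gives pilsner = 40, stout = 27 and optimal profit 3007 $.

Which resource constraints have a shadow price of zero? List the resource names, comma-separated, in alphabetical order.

bottling, malt

bottling: 187/199 (slack 12)
water: 215/215 (binding)
malt: 254/268 (slack 14)
hops: 322/322 (binding)
By complementary slackness, a constraint with positive slack has shadow price 0 → bottling, malt.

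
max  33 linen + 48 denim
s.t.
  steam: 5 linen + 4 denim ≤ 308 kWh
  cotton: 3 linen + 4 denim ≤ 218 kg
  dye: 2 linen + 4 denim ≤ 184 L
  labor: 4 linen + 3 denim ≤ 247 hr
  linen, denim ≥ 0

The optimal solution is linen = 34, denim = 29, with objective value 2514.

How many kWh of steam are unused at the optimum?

22

steam used = 5·34 + 4·29 = 286; slack = 308 − 286 = 22.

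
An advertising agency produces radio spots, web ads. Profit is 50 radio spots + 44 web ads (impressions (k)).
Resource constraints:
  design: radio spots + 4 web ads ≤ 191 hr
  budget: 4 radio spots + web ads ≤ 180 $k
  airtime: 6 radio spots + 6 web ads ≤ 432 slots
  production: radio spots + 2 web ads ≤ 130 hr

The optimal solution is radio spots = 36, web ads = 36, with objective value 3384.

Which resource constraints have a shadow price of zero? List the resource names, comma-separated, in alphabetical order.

design: 180/191 (slack 11)
budget: 180/180 (binding)
airtime: 432/432 (binding)
production: 108/130 (slack 22)
By complementary slackness, a constraint with positive slack has shadow price 0 → design, production.

design, production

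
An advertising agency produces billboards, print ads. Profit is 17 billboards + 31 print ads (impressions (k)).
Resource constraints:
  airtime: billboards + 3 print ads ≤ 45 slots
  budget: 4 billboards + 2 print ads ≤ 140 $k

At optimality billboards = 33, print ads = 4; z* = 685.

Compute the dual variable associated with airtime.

At the optimum: airtime uses 45 of 45 (binding); budget uses 140 of 140 (binding).
The binding rows give the dual system: 1·y_airtime + 4·y_budget = 17 and 3·y_airtime + 2·y_budget = 31.
→ y_airtime = 9 and y_budget = 2.
Shadow price of airtime = 9.

9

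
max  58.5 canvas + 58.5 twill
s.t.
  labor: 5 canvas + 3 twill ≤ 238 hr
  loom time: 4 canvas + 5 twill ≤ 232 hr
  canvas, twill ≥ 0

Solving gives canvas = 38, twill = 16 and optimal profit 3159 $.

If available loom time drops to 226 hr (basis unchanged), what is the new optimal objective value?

At the optimum: labor uses 238 of 238 (binding); loom time uses 232 of 232 (binding).
The binding rows give the dual system: 5·y_labor + 4·y_loom time = 58.5 and 3·y_labor + 5·y_loom time = 58.5.
→ y_labor = 4.5 and y_loom time = 9.
Δz = y_loom time·Δb = 9 × (-6) = -54, so new z* = 3159 − 54 = 3105.

3105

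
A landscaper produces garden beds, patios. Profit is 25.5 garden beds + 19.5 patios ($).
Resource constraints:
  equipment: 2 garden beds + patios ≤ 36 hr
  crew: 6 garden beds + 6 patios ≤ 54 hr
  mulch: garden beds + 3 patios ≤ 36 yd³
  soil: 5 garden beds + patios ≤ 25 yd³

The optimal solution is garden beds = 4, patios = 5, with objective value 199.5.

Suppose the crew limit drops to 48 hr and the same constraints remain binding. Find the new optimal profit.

At the optimum: equipment uses 13 of 36 (slack = 23); crew uses 54 of 54 (binding); mulch uses 19 of 36 (slack = 17); soil uses 25 of 25 (binding).
Slack constraints have shadow price 0 (complementary slackness).
The binding rows give the dual system: 6·y_crew + 5·y_soil = 25.5 and 6·y_crew + 1·y_soil = 19.5.
This yields shadow prices y_crew = 3, y_soil = 1.5.
Δz = y_crew·Δb = 3 × (-6) = -18, so new z* = 199.5 − 18 = 181.5.

181.5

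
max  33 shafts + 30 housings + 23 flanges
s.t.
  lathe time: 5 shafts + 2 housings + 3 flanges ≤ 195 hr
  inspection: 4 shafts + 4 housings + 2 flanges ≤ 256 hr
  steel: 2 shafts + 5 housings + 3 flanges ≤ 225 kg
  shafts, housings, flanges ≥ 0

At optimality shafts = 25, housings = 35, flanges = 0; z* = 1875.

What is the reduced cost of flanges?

At the optimum: lathe time uses 195 of 195 (binding); inspection uses 240 of 256 (slack = 16); steel uses 225 of 225 (binding).
Since inspection is not tight, its dual is 0.
The binding rows give the dual system: 5·y_lathe time + 2·y_steel = 33 and 2·y_lathe time + 5·y_steel = 30.
This yields shadow prices y_lathe time = 5, y_steel = 4.
Reduced cost of flanges: c₃ − yᵀa₃ = 23 − (5·3 + 4·3) = 23 − 27 = -4.

-4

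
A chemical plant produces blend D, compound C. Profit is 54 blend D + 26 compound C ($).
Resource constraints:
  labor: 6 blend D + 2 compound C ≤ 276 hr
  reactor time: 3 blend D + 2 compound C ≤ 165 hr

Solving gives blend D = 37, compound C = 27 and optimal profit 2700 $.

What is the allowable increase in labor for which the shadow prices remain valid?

54

Binding constraints: labor, reactor time. The basis is B = [[6,2],[3,2]] with det 6.
Per unit increase in labor, x* moves by d = (0.3333, -0.5).
The basis stays optimal until compound C reaches 0; allowable increase = 54 hr.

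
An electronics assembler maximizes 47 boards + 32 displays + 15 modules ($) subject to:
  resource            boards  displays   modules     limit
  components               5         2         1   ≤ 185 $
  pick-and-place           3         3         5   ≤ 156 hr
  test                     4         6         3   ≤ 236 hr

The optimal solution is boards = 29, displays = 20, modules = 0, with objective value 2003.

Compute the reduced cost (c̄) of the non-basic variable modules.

Binding: components and test. Non-binding: pick-and-place (9 unused).
Since pick-and-place is not tight, its dual is 0.
Dual feasibility on the basic columns requires 5·y_components + 4·y_test = 47, 2·y_components + 6·y_test = 32.
Solving: y_components = 7, y_test = 3.
Reduced cost of modules: c₃ − yᵀa₃ = 15 − (7·1 + 3·3) = 15 − 16 = -1.

-1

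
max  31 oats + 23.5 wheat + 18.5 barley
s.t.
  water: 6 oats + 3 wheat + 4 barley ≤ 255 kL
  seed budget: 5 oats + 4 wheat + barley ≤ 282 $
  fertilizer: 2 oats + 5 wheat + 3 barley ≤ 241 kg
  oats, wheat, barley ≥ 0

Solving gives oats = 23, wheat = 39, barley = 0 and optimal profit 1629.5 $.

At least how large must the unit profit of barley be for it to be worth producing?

At the optimum: water uses 255 of 255 (binding); seed budget uses 271 of 282 (slack = 11); fertilizer uses 241 of 241 (binding).
By complementary slackness, y = 0 for the non-binding constraint.
From A_Bᵀ y = c: 6·y_water + 2·y_fertilizer = 31; 3·y_water + 5·y_fertilizer = 23.5.
This yields shadow prices y_water = 4.5, y_fertilizer = 2.
barley enters the basis when its profit ≥ yᵀa₃ = 4.5·4 + 2·3 = 24.

24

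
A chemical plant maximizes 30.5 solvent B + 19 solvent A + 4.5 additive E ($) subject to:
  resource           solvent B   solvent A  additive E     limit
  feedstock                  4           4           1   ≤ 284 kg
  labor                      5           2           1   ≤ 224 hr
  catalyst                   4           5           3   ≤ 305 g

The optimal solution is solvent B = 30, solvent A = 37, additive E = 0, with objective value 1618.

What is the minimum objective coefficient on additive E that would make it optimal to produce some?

Check each constraint at x*: feedstock 268/284 (slack 16); labor 224/224 (tight); catalyst 305/305 (tight).
Slack constraints have shadow price 0 (complementary slackness).
Dual feasibility on the basic columns requires 5·y_labor + 4·y_catalyst = 30.5, 2·y_labor + 5·y_catalyst = 19.
This yields shadow prices y_labor = 4.5, y_catalyst = 2.
additive E enters the basis when its profit ≥ yᵀa₃ = 4.5·1 + 2·3 = 10.5.

10.5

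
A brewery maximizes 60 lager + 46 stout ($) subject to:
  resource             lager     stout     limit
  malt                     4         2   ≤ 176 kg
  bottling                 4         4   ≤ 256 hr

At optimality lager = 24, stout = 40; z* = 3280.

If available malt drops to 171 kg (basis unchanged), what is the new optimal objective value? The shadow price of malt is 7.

Δb = -5, so new z* = 3280 + (7)·(-5) = 3280 − 35 = 3245.

3245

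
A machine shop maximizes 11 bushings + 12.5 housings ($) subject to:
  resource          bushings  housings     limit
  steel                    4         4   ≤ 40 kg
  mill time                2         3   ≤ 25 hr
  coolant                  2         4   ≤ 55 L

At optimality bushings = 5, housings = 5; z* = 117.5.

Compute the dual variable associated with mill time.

Check each constraint at x*: steel 40/40 (tight); mill time 25/25 (tight); coolant 30/55 (slack 25).
By complementary slackness, y = 0 for the non-binding constraint.
The binding rows give the dual system: 4·y_steel + 2·y_mill time = 11 and 4·y_steel + 3·y_mill time = 12.5.
Solving: y_steel = 2, y_mill time = 1.5.
Shadow price of mill time = 1.5.

1.5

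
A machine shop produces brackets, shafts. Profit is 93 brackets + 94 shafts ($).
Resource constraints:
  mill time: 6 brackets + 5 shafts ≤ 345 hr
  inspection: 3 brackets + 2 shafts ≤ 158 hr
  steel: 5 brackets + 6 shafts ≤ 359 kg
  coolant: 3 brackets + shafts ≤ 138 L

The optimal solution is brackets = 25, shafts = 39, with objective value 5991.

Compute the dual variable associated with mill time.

8

Binding: mill time and steel. Non-binding: inspection (5 unused), coolant (24 unused).
Since inspection, coolant are not tight, their duals are 0.
Dual feasibility on the basic columns requires 6·y_mill time + 5·y_steel = 93, 5·y_mill time + 6·y_steel = 94.
Solving: y_mill time = 8, y_steel = 9.
Shadow price of mill time = 8.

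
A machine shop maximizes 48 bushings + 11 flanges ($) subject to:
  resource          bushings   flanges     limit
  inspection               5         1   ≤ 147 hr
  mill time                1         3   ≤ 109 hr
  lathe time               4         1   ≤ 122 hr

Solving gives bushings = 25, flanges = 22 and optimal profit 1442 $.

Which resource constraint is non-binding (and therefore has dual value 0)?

mill time

inspection: 147/147 (binding)
mill time: 91/109 (slack 18)
lathe time: 122/122 (binding)
By complementary slackness, a constraint with positive slack has shadow price 0 → mill time.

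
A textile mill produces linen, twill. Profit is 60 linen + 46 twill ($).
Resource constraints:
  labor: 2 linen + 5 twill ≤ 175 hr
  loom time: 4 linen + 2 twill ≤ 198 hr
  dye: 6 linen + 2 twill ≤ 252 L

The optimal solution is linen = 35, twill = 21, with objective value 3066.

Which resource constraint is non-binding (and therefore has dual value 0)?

labor: 175/175 (binding)
loom time: 182/198 (slack 16)
dye: 252/252 (binding)
By complementary slackness, a constraint with positive slack has shadow price 0 → loom time.

loom time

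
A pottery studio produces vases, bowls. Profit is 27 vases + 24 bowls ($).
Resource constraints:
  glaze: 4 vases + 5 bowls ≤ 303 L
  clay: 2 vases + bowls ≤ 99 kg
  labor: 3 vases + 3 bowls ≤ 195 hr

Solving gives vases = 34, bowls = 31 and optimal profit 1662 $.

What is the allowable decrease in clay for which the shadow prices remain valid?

12

Binding constraints: clay, labor. The basis is B = [[2,1],[3,3]] with det 3.
Per unit decrease in clay, x* moves by d = (-1, 1).
The basis stays optimal until glaze becomes binding; allowable decrease = 12 kg.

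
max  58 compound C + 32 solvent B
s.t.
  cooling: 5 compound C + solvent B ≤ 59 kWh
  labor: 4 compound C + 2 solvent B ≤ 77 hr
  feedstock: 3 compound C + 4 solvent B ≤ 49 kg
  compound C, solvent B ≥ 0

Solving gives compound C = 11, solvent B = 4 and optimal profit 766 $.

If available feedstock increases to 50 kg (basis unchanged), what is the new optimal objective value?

At the optimum: cooling uses 59 of 59 (binding); labor uses 52 of 77 (slack = 25); feedstock uses 49 of 49 (binding).
Since labor is not tight, its dual is 0.
From A_Bᵀ y = c: 5·y_cooling + 3·y_feedstock = 58; 1·y_cooling + 4·y_feedstock = 32.
→ y_cooling = 8 and y_feedstock = 6.
Δz = y_feedstock·Δb = 6 × (1) = 6, so new z* = 766 + 6 = 772.

772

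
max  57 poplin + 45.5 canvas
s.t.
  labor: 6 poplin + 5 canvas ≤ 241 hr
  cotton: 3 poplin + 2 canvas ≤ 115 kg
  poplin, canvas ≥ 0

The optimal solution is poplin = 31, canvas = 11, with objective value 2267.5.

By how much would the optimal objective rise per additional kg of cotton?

At the optimum: labor uses 241 of 241 (binding); cotton uses 115 of 115 (binding).
Dual feasibility on the basic columns requires 6·y_labor + 3·y_cotton = 57, 5·y_labor + 2·y_cotton = 45.5.
→ y_labor = 7.5 and y_cotton = 4.
Shadow price of cotton = 4.

4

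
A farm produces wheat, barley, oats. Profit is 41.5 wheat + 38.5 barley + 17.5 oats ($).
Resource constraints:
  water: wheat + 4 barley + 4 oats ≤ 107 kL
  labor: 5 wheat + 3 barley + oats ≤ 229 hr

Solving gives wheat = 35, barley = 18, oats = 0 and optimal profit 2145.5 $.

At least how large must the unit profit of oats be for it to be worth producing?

Check each constraint at x*: water 107/107 (tight); labor 229/229 (tight).
Dual feasibility on the basic columns requires 1·y_water + 5·y_labor = 41.5, 4·y_water + 3·y_labor = 38.5.
→ y_water = 4 and y_labor = 7.5.
oats enters the basis when its profit ≥ yᵀa₃ = 4·4 + 7.5·1 = 23.5.

23.5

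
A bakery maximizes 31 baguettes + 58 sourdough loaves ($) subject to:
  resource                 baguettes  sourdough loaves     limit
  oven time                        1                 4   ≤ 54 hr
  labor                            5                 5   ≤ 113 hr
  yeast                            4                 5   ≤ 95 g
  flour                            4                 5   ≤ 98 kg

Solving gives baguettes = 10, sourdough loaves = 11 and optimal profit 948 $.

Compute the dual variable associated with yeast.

6

Check each constraint at x*: oven time 54/54 (tight); labor 105/113 (slack 8); yeast 95/95 (tight); flour 95/98 (slack 3).
Slack constraints have shadow price 0 (complementary slackness).
Dual feasibility on the basic columns requires 1·y_oven time + 4·y_yeast = 31, 4·y_oven time + 5·y_yeast = 58.
Solving: y_oven time = 7, y_yeast = 6.
Shadow price of yeast = 6.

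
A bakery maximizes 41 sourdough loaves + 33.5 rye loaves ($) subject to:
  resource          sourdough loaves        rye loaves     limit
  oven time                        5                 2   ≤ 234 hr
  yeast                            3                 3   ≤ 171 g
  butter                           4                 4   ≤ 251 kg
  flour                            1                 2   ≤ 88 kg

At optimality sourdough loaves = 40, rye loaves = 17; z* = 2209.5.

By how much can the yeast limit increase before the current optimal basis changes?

15.75

Binding constraints: oven time, yeast. The basis is B = [[5,2],[3,3]] with det 9.
Per unit increase in yeast, x* moves by d = (-0.2222, 0.5556).
The basis stays optimal until flour becomes binding; allowable increase = 15.75 g.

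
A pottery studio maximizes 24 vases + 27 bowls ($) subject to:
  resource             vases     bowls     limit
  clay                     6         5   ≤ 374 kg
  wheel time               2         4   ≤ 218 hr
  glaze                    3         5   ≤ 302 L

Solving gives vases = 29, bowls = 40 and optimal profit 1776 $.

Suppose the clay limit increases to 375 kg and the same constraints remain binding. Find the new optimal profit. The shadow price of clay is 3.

Δb = 1, so new z* = 1776 + (3)·(1) = 1776 + 3 = 1779.

1779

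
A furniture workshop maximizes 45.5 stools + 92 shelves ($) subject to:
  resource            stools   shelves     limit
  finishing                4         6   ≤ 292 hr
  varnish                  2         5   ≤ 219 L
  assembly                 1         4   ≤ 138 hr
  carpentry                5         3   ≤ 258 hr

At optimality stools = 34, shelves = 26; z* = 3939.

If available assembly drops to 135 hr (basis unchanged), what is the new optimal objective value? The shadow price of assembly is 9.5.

Δb = -3, so new z* = 3939 + (9.5)·(-3) = 3939 − 28.5 = 3910.5.

3910.5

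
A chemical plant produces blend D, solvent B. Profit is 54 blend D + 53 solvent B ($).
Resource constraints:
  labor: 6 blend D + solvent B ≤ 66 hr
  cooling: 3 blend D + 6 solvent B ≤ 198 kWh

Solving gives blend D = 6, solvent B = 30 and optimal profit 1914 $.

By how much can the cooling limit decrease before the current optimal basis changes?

165

Binding constraints: labor, cooling. The basis is B = [[6,1],[3,6]] with det 33.
Per unit decrease in cooling, x* moves by d = (0.0303, -0.1818).
The basis stays optimal until solvent B reaches 0; allowable decrease = 165 kWh.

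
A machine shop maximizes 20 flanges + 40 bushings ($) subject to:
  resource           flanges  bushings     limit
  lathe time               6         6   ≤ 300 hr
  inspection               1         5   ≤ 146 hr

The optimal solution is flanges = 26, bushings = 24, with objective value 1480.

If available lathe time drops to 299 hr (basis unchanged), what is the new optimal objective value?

1477.5

Check each constraint at x*: lathe time 300/300 (tight); inspection 146/146 (tight).
From A_Bᵀ y = c: 6·y_lathe time + 1·y_inspection = 20; 6·y_lathe time + 5·y_inspection = 40.
→ y_lathe time = 2.5 and y_inspection = 5.
Δz = y_lathe time·Δb = 2.5 × (-1) = -2.5, so new z* = 1480 − 2.5 = 1477.5.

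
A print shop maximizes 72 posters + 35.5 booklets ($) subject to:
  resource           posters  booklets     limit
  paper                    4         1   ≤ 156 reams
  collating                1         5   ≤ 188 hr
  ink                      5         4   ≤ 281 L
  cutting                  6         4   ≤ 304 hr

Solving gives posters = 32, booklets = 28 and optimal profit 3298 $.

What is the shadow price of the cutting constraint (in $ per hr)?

At the optimum: paper uses 156 of 156 (binding); collating uses 172 of 188 (slack = 16); ink uses 272 of 281 (slack = 9); cutting uses 304 of 304 (binding).
Since collating, ink are not tight, their duals are 0.
From A_Bᵀ y = c: 4·y_paper + 6·y_cutting = 72; 1·y_paper + 4·y_cutting = 35.5.
Solving: y_paper = 7.5, y_cutting = 7.
Shadow price of cutting = 7.

7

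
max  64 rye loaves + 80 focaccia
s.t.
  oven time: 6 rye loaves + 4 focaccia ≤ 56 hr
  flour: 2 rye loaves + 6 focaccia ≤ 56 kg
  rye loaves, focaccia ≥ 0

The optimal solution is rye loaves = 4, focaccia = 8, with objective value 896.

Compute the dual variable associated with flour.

At the optimum: oven time uses 56 of 56 (binding); flour uses 56 of 56 (binding).
From A_Bᵀ y = c: 6·y_oven time + 2·y_flour = 64; 4·y_oven time + 6·y_flour = 80.
This yields shadow prices y_oven time = 8, y_flour = 8.
Shadow price of flour = 8.

8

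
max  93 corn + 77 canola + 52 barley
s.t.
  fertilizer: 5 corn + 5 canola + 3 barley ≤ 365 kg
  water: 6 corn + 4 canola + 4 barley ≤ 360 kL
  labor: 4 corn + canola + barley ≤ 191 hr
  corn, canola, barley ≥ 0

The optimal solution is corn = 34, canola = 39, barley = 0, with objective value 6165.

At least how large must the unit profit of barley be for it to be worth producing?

Check each constraint at x*: fertilizer 365/365 (tight); water 360/360 (tight); labor 175/191 (slack 16).
Since labor is not tight, its dual is 0.
From A_Bᵀ y = c: 5·y_fertilizer + 6·y_water = 93; 5·y_fertilizer + 4·y_water = 77.
This yields shadow prices y_fertilizer = 9, y_water = 8.
barley enters the basis when its profit ≥ yᵀa₃ = 9·3 + 8·4 = 59.

59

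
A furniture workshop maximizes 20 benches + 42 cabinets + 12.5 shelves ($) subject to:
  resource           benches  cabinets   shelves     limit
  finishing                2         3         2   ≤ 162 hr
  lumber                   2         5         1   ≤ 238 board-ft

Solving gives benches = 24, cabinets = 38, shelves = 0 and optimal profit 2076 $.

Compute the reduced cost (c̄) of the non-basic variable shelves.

Check each constraint at x*: finishing 162/162 (tight); lumber 238/238 (tight).
Dual feasibility on the basic columns requires 2·y_finishing + 2·y_lumber = 20, 3·y_finishing + 5·y_lumber = 42.
This yields shadow prices y_finishing = 4, y_lumber = 6.
Reduced cost of shelves: c₃ − yᵀa₃ = 12.5 − (4·2 + 6·1) = 12.5 − 14 = -1.5.

-1.5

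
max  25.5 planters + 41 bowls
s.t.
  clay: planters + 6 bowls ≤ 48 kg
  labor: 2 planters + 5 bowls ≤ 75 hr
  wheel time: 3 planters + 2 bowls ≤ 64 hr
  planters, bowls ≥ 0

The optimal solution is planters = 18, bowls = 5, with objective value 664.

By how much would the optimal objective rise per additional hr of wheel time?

Binding: clay and wheel time. Non-binding: labor (14 unused).
By complementary slackness, y = 0 for the non-binding constraint.
From A_Bᵀ y = c: 1·y_clay + 3·y_wheel time = 25.5; 6·y_clay + 2·y_wheel time = 41.
This yields shadow prices y_clay = 4.5, y_wheel time = 7.
Shadow price of wheel time = 7.

7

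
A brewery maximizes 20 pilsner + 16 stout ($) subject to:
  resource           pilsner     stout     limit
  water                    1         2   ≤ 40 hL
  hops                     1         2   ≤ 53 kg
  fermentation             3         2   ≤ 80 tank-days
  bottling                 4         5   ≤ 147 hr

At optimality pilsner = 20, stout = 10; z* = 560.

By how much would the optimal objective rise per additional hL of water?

2

Check each constraint at x*: water 40/40 (tight); hops 40/53 (slack 13); fermentation 80/80 (tight); bottling 130/147 (slack 17).
Since hops, bottling are not tight, their duals are 0.
The binding rows give the dual system: 1·y_water + 3·y_fermentation = 20 and 2·y_water + 2·y_fermentation = 16.
→ y_water = 2 and y_fermentation = 6.
Shadow price of water = 2.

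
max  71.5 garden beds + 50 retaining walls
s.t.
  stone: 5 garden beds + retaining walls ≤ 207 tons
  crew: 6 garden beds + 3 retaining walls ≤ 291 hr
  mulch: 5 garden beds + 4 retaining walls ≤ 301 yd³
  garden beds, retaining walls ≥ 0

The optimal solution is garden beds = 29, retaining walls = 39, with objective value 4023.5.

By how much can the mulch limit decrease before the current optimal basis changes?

23

Binding constraints: crew, mulch. The basis is B = [[6,3],[5,4]] with det 9.
Per unit decrease in mulch, x* moves by d = (0.3333, -0.6667).
The basis stays optimal until stone becomes binding; allowable decrease = 23 yd³.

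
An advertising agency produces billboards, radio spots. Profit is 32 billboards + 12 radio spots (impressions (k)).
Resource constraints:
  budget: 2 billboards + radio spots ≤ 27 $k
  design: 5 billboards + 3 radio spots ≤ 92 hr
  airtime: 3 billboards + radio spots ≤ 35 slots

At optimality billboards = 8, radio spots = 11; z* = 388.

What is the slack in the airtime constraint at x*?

0

airtime used = 3·8 + 1·11 = 35; slack = 35 − 35 = 0.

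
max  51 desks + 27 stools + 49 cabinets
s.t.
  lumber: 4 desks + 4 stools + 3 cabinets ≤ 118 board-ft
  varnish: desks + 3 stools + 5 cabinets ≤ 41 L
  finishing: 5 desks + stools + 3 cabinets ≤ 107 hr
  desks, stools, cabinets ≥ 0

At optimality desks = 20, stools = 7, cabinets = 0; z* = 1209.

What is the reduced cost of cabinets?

Check each constraint at x*: lumber 108/118 (slack 10); varnish 41/41 (tight); finishing 107/107 (tight).
Since lumber is not tight, its dual is 0.
The binding rows give the dual system: 1·y_varnish + 5·y_finishing = 51 and 3·y_varnish + 1·y_finishing = 27.
→ y_varnish = 6 and y_finishing = 9.
Reduced cost of cabinets: c₃ − yᵀa₃ = 49 − (6·5 + 9·3) = 49 − 57 = -8.

-8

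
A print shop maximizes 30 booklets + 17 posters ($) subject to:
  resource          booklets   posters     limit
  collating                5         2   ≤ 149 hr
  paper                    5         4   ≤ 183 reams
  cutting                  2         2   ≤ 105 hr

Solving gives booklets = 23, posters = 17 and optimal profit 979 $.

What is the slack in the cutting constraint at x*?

cutting used = 2·23 + 2·17 = 80; slack = 105 − 80 = 25.

25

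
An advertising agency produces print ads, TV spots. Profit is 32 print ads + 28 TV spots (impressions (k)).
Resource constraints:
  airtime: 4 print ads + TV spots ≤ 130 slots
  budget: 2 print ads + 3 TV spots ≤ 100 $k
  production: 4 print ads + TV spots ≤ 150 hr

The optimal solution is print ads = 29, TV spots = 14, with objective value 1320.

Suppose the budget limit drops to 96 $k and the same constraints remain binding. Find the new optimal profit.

Check each constraint at x*: airtime 130/130 (tight); budget 100/100 (tight); production 130/150 (slack 20).
Slack constraints have shadow price 0 (complementary slackness).
From A_Bᵀ y = c: 4·y_airtime + 2·y_budget = 32; 1·y_airtime + 3·y_budget = 28.
This yields shadow prices y_airtime = 4, y_budget = 8.
Δz = y_budget·Δb = 8 × (-4) = -32, so new z* = 1320 − 32 = 1288.

1288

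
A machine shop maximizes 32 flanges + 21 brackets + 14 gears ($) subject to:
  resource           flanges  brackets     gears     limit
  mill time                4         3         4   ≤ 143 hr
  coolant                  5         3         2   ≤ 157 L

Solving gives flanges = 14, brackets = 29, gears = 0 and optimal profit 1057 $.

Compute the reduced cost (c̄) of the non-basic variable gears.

-6

Check each constraint at x*: mill time 143/143 (tight); coolant 157/157 (tight).
Dual feasibility on the basic columns requires 4·y_mill time + 5·y_coolant = 32, 3·y_mill time + 3·y_coolant = 21.
→ y_mill time = 3 and y_coolant = 4.
Reduced cost of gears: c₃ − yᵀa₃ = 14 − (3·4 + 4·2) = 14 − 20 = -6.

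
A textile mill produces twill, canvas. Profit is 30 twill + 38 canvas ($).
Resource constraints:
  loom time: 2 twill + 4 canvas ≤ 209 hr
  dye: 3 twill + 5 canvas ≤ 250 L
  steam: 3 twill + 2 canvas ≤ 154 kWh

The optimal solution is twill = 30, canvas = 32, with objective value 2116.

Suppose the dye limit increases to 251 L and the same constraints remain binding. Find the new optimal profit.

2122

At the optimum: loom time uses 188 of 209 (slack = 21); dye uses 250 of 250 (binding); steam uses 154 of 154 (binding).
By complementary slackness, y = 0 for the non-binding constraint.
The binding rows give the dual system: 3·y_dye + 3·y_steam = 30 and 5·y_dye + 2·y_steam = 38.
This yields shadow prices y_dye = 6, y_steam = 4.
Δz = y_dye·Δb = 6 × (1) = 6, so new z* = 2116 + 6 = 2122.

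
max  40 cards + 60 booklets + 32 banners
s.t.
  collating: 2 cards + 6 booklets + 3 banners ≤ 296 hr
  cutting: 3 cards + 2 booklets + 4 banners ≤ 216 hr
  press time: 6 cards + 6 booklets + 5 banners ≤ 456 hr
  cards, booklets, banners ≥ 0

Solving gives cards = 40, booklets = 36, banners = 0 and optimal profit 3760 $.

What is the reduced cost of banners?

Binding: collating and press time. Non-binding: cutting (24 unused).
Since cutting is not tight, its dual is 0.
The binding rows give the dual system: 2·y_collating + 6·y_press time = 40 and 6·y_collating + 6·y_press time = 60.
This yields shadow prices y_collating = 5, y_press time = 5.
Reduced cost of banners: c₃ − yᵀa₃ = 32 − (5·3 + 5·5) = 32 − 40 = -8.

-8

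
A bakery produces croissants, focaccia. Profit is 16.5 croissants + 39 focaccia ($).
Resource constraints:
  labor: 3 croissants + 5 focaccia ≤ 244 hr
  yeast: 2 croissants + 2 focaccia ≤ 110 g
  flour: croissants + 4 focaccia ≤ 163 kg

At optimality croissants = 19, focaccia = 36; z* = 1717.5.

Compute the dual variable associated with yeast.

4.5

Check each constraint at x*: labor 237/244 (slack 7); yeast 110/110 (tight); flour 163/163 (tight).
Since labor is not tight, its dual is 0.
From A_Bᵀ y = c: 2·y_yeast + 1·y_flour = 16.5; 2·y_yeast + 4·y_flour = 39.
→ y_yeast = 4.5 and y_flour = 7.5.
Shadow price of yeast = 4.5.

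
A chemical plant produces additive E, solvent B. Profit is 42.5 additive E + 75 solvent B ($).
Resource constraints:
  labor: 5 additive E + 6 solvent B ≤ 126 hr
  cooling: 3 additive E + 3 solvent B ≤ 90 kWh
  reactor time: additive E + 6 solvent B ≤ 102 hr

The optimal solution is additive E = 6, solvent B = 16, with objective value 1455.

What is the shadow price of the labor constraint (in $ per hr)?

7.5

Check each constraint at x*: labor 126/126 (tight); cooling 66/90 (slack 24); reactor time 102/102 (tight).
By complementary slackness, y = 0 for the non-binding constraint.
From A_Bᵀ y = c: 5·y_labor + 1·y_reactor time = 42.5; 6·y_labor + 6·y_reactor time = 75.
→ y_labor = 7.5 and y_reactor time = 5.
Shadow price of labor = 7.5.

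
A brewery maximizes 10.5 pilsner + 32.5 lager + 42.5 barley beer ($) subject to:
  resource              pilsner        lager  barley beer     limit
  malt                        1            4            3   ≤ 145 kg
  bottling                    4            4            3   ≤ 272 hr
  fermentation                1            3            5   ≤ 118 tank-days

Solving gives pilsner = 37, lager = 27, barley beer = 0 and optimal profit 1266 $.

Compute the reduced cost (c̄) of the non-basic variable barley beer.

-8

Check each constraint at x*: malt 145/145 (tight); bottling 256/272 (slack 16); fermentation 118/118 (tight).
Slack constraints have shadow price 0 (complementary slackness).
From A_Bᵀ y = c: 1·y_malt + 1·y_fermentation = 10.5; 4·y_malt + 3·y_fermentation = 32.5.
This yields shadow prices y_malt = 1, y_fermentation = 9.5.
Reduced cost of barley beer: c₃ − yᵀa₃ = 42.5 − (1·3 + 9.5·5) = 42.5 − 50.5 = -8.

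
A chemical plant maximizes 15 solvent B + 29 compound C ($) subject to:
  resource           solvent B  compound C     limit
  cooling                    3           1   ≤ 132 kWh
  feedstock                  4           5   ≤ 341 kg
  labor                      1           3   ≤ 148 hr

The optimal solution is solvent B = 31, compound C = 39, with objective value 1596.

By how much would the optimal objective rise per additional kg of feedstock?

0

Check each constraint at x*: cooling 132/132 (tight); feedstock 319/341 (slack 22); labor 148/148 (tight).
Since feedstock is not tight, its dual is 0.
Dual feasibility on the basic columns requires 3·y_cooling + 1·y_labor = 15, 1·y_cooling + 3·y_labor = 29.
Solving: y_cooling = 2, y_labor = 9.
Shadow price of feedstock = 0.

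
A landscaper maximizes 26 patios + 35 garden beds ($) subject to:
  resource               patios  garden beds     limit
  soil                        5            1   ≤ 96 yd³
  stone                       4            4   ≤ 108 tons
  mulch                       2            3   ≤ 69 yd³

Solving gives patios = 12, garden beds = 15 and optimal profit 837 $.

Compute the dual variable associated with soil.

Binding: stone and mulch. Non-binding: soil (21 unused).
Slack constraints have shadow price 0 (complementary slackness).
Dual feasibility on the basic columns requires 4·y_stone + 2·y_mulch = 26, 4·y_stone + 3·y_mulch = 35.
Solving: y_stone = 2, y_mulch = 9.
Shadow price of soil = 0.

0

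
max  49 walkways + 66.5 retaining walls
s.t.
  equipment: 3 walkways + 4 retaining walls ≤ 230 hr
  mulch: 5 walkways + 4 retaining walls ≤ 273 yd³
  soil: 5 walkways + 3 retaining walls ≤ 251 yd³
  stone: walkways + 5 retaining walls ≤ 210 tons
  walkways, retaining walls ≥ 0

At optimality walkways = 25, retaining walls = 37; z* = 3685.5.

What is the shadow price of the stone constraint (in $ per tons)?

6.5

Binding: mulch and stone. Non-binding: equipment (7 unused), soil (15 unused).
Slack constraints have shadow price 0 (complementary slackness).
The binding rows give the dual system: 5·y_mulch + 1·y_stone = 49 and 4·y_mulch + 5·y_stone = 66.5.
Solving: y_mulch = 8.5, y_stone = 6.5.
Shadow price of stone = 6.5.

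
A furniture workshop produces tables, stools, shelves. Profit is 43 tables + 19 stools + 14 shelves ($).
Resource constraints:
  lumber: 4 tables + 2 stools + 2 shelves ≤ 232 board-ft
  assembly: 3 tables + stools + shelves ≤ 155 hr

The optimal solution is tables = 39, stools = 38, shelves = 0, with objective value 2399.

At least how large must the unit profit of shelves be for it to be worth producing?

At the optimum: lumber uses 232 of 232 (binding); assembly uses 155 of 155 (binding).
The binding rows give the dual system: 4·y_lumber + 3·y_assembly = 43 and 2·y_lumber + 1·y_assembly = 19.
→ y_lumber = 7 and y_assembly = 5.
shelves enters the basis when its profit ≥ yᵀa₃ = 7·2 + 5·1 = 19.

19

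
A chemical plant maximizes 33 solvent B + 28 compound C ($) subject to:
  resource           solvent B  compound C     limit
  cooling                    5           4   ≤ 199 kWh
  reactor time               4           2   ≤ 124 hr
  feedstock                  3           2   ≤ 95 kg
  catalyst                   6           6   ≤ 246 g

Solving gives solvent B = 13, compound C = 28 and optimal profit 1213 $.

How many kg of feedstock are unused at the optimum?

0

feedstock used = 3·13 + 2·28 = 95; slack = 95 − 95 = 0.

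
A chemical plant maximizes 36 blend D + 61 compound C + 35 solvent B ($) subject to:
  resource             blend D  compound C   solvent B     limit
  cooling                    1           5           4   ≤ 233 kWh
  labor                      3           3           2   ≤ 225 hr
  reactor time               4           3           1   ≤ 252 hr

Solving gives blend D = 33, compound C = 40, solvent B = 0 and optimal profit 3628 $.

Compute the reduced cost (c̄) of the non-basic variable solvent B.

-4

Binding: cooling and reactor time. Non-binding: labor (6 unused).
By complementary slackness, y = 0 for the non-binding constraint.
From A_Bᵀ y = c: 1·y_cooling + 4·y_reactor time = 36; 5·y_cooling + 3·y_reactor time = 61.
Solving: y_cooling = 8, y_reactor time = 7.
Reduced cost of solvent B: c₃ − yᵀa₃ = 35 − (8·4 + 7·1) = 35 − 39 = -4.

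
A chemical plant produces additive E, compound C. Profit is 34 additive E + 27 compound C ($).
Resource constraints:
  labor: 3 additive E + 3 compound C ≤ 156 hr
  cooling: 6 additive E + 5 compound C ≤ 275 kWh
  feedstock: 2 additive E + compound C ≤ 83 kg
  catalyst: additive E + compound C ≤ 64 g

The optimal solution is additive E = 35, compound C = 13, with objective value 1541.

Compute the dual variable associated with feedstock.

2

Check each constraint at x*: labor 144/156 (slack 12); cooling 275/275 (tight); feedstock 83/83 (tight); catalyst 48/64 (slack 16).
Slack constraints have shadow price 0 (complementary slackness).
The binding rows give the dual system: 6·y_cooling + 2·y_feedstock = 34 and 5·y_cooling + 1·y_feedstock = 27.
Solving: y_cooling = 5, y_feedstock = 2.
Shadow price of feedstock = 2.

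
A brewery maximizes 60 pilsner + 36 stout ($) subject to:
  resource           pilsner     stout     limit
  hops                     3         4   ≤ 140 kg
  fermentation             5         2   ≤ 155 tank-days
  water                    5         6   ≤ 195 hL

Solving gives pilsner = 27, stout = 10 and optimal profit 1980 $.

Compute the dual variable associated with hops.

Binding: fermentation and water. Non-binding: hops (19 unused).
Slack constraints have shadow price 0 (complementary slackness).
From A_Bᵀ y = c: 5·y_fermentation + 5·y_water = 60; 2·y_fermentation + 6·y_water = 36.
Solving: y_fermentation = 9, y_water = 3.
Shadow price of hops = 0.

0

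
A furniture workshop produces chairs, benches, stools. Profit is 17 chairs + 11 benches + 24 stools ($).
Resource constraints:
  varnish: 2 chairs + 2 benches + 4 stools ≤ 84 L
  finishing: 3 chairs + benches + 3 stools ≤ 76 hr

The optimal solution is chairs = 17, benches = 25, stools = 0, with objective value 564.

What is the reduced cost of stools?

Both varnish and finishing are binding at x*.
The binding rows give the dual system: 2·y_varnish + 3·y_finishing = 17 and 2·y_varnish + 1·y_finishing = 11.
Solving: y_varnish = 4, y_finishing = 3.
Reduced cost of stools: c₃ − yᵀa₃ = 24 − (4·4 + 3·3) = 24 − 25 = -1.

-1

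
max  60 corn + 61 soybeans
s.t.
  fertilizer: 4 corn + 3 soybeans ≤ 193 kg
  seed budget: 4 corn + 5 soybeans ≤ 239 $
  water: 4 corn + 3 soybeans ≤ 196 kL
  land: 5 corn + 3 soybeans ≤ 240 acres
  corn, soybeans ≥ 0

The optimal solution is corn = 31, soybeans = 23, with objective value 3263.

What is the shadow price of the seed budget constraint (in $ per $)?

8

Check each constraint at x*: fertilizer 193/193 (tight); seed budget 239/239 (tight); water 193/196 (slack 3); land 224/240 (slack 16).
By complementary slackness, y = 0 for the non-binding constraints.
Dual feasibility on the basic columns requires 4·y_fertilizer + 4·y_seed budget = 60, 3·y_fertilizer + 5·y_seed budget = 61.
This yields shadow prices y_fertilizer = 7, y_seed budget = 8.
Shadow price of seed budget = 8.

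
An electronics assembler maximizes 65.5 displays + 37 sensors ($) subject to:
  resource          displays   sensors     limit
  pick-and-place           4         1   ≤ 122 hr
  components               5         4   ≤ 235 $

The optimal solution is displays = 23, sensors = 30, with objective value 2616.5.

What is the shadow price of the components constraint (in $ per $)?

Check each constraint at x*: pick-and-place 122/122 (tight); components 235/235 (tight).
Dual feasibility on the basic columns requires 4·y_pick-and-place + 5·y_components = 65.5, 1·y_pick-and-place + 4·y_components = 37.
This yields shadow prices y_pick-and-place = 7, y_components = 7.5.
Shadow price of components = 7.5.

7.5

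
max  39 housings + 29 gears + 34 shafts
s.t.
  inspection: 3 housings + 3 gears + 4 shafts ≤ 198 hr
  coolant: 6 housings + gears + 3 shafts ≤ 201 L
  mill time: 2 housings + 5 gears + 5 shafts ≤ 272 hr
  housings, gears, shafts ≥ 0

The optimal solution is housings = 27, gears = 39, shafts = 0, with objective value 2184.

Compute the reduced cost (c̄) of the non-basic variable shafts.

Check each constraint at x*: inspection 198/198 (tight); coolant 201/201 (tight); mill time 249/272 (slack 23).
By complementary slackness, y = 0 for the non-binding constraint.
From A_Bᵀ y = c: 3·y_inspection + 6·y_coolant = 39; 3·y_inspection + 1·y_coolant = 29.
This yields shadow prices y_inspection = 9, y_coolant = 2.
Reduced cost of shafts: c₃ − yᵀa₃ = 34 − (9·4 + 2·3) = 34 − 42 = -8.

-8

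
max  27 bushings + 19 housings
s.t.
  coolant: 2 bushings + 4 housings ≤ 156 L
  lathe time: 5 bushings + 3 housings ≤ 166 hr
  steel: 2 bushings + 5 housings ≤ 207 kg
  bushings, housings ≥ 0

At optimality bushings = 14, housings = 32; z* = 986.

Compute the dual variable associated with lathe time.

Binding: coolant and lathe time. Non-binding: steel (19 unused).
Since steel is not tight, its dual is 0.
The binding rows give the dual system: 2·y_coolant + 5·y_lathe time = 27 and 4·y_coolant + 3·y_lathe time = 19.
Solving: y_coolant = 1, y_lathe time = 5.
Shadow price of lathe time = 5.

5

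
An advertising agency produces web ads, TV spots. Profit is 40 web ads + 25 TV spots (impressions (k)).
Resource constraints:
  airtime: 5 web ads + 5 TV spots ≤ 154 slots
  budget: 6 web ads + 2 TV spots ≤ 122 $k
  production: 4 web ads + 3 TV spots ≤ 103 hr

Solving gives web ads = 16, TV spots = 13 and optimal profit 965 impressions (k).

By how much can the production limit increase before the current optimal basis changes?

Binding constraints: budget, production. The basis is B = [[6,2],[4,3]] with det 10.
Per unit increase in production, x* moves by d = (-0.2, 0.6).
The basis stays optimal until airtime becomes binding; allowable increase = 4.5 hr.

4.5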